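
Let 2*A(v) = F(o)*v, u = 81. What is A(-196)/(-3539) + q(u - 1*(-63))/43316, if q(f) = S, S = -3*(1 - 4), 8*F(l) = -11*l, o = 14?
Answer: -81683783/153295324 ≈ -0.53285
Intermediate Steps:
F(l) = -11*l/8 (F(l) = (-11*l)/8 = -11*l/8)
S = 9 (S = -3*(-3) = 9)
A(v) = -77*v/8 (A(v) = ((-11/8*14)*v)/2 = (-77*v/4)/2 = -77*v/8)
q(f) = 9
A(-196)/(-3539) + q(u - 1*(-63))/43316 = -77/8*(-196)/(-3539) + 9/43316 = (3773/2)*(-1/3539) + 9*(1/43316) = -3773/7078 + 9/43316 = -81683783/153295324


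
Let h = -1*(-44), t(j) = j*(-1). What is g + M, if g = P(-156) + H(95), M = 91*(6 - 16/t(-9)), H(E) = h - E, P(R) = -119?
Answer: 1928/9 ≈ 214.22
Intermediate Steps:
t(j) = -j
h = 44
H(E) = 44 - E
M = 3458/9 (M = 91*(6 - 16/((-1*(-9)))) = 91*(6 - 16/9) = 91*(38/9) = 3458/9 ≈ 384.22)
g = -170 (g = -119 + (44 - 1*95) = -119 + (44 - 95) = -119 - 51 = -170)
g + M = -170 + 3458/9 = 1928/9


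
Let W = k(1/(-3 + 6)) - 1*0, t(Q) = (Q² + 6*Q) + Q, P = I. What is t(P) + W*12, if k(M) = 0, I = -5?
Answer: -10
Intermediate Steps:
P = -5
t(Q) = Q² + 7*Q
W = 0 (W = 0 - 1*0 = 0 + 0 = 0)
t(P) + W*12 = -5*(7 - 5) + 0*12 = -5*2 + 0 = -10 + 0 = -10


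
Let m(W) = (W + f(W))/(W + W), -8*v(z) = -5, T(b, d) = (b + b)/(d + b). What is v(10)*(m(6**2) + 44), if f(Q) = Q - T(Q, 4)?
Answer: 1799/64 ≈ 28.109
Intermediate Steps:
T(b, d) = 2*b/(b + d) (T(b, d) = (2*b)/(b + d) = 2*b/(b + d))
f(Q) = Q - 2*Q/(4 + Q) (f(Q) = Q - 2*Q/(Q + 4) = Q - 2*Q/(4 + Q))
v(z) = 5/8 (v(z) = -1/8*(-5) = 5/8)
m(W) = (W + W*(2 + W)/(4 + W))/(2*W) (m(W) = (W + W*(2 + W)/(4 + W))/(W + W) = (W + W*(2 + W)/(4 + W))/((2*W)) = (W + W*(2 + W)/(4 + W))*(1/(2*W)) = (W + W*(2 + W)/(4 + W))/(2*W))
v(10)*(m(6**2) + 44) = 5*((3 + 6**2)/(4 + 6**2) + 44)/8 = 5*((3 + 36)/(4 + 36) + 44)/8 = 5*(39/40 + 44)/8 = (5/8)*(1799/40) = 1799/64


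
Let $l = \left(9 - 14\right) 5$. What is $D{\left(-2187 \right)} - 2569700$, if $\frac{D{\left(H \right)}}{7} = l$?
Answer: $-2569875$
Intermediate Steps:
$l = -25$ ($l = \left(-5\right) 5 = -25$)
$D{\left(H \right)} = -175$ ($D{\left(H \right)} = 7 \left(-25\right) = -175$)
$D{\left(-2187 \right)} - 2569700 = -175 - 2569700 = -2569875$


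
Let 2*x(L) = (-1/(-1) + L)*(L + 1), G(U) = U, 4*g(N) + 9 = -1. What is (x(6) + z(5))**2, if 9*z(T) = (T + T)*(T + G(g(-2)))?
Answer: 241081/324 ≈ 744.08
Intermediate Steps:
g(N) = -5/2 (g(N) = -9/4 + (1/4)*(-1) = -9/4 - 1/4 = -5/2)
z(T) = 2*T*(-5/2 + T)/9 (z(T) = ((T + T)*(T - 5/2))/9 = ((2*T)*(-5/2 + T))/9 = (2*T*(-5/2 + T))/9 = 2*T*(-5/2 + T)/9)
x(L) = (1 + L)**2/2 (x(L) = ((-1/(-1) + L)*(L + 1))/2 = ((-1*(-1) + L)*(1 + L))/2 = ((1 + L)*(1 + L))/2 = (1 + L)**2/2)
(x(6) + z(5))**2 = ((1/2 + 6 + (1/2)*6**2) + (1/9)*5*(-5 + 2*5))**2 = ((1/2 + 6 + (1/2)*36) + (1/9)*5*(-5 + 10))**2 = ((1/2 + 6 + 18) + (1/9)*5*5)**2 = (49/2 + 25/9)**2 = (491/18)**2 = 241081/324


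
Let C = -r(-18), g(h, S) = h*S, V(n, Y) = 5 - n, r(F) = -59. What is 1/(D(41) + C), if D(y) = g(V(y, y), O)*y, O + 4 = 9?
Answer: -1/7321 ≈ -0.00013659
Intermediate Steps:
O = 5 (O = -4 + 9 = 5)
g(h, S) = S*h
D(y) = y*(25 - 5*y) (D(y) = (5*(5 - y))*y = (25 - 5*y)*y = y*(25 - 5*y))
C = 59 (C = -1*(-59) = 59)
1/(D(41) + C) = 1/(5*41*(5 - 1*41) + 59) = 1/(5*41*(5 - 41) + 59) = 1/(5*41*(-36) + 59) = 1/(-7380 + 59) = 1/(-7321) = -1/7321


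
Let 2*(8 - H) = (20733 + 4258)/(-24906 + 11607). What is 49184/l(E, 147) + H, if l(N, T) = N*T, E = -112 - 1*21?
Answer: 1113514331/173339166 ≈ 6.4239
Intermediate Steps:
E = -133 (E = -112 - 21 = -133)
H = 237775/26598 (H = 8 - (20733 + 4258)/(2*(-24906 + 11607)) = 8 - 24991/(2*(-13299)) = 8 - 24991*(-1)/(2*13299) = 8 - 1/2*(-24991/13299) = 8 + 24991/26598 = 237775/26598 ≈ 8.9396)
49184/l(E, 147) + H = 49184/((-133*147)) + 237775/26598 = 49184/(-19551) + 237775/26598 = 49184*(-1/19551) + 237775/26598 = -49184/19551 + 237775/26598 = 1113514331/173339166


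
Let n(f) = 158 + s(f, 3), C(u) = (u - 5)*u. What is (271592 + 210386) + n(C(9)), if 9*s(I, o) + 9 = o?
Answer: 1446406/3 ≈ 4.8214e+5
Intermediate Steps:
C(u) = u*(-5 + u) (C(u) = (-5 + u)*u = u*(-5 + u))
s(I, o) = -1 + o/9
n(f) = 472/3 (n(f) = 158 + (-1 + (⅑)*3) = 158 + (-1 + ⅓) = 158 - ⅔ = 472/3)
(271592 + 210386) + n(C(9)) = (271592 + 210386) + 472/3 = 481978 + 472/3 = 1446406/3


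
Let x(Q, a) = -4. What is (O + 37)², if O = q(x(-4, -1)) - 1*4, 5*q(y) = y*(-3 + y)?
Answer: 37249/25 ≈ 1490.0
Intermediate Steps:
q(y) = y*(-3 + y)/5 (q(y) = (y*(-3 + y))/5 = y*(-3 + y)/5)
O = 8/5 (O = (⅕)*(-4)*(-3 - 4) - 1*4 = (⅕)*(-4)*(-7) - 4 = 28/5 - 4 = 8/5 ≈ 1.6000)
(O + 37)² = (8/5 + 37)² = (193/5)² = 37249/25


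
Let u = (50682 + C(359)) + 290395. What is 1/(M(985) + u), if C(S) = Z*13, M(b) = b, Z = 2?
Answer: 1/342088 ≈ 2.9232e-6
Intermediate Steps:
C(S) = 26 (C(S) = 2*13 = 26)
u = 341103 (u = (50682 + 26) + 290395 = 50708 + 290395 = 341103)
1/(M(985) + u) = 1/(985 + 341103) = 1/342088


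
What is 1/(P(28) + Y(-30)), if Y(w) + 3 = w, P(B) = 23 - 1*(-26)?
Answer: 1/16 ≈ 0.062500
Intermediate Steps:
P(B) = 49 (P(B) = 23 + 26 = 49)
Y(w) = -3 + w
1/(P(28) + Y(-30)) = 1/(49 + (-3 - 30)) = 1/(49 - 33) = 1/16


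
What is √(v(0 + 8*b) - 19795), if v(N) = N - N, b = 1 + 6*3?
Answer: I*√19795 ≈ 140.69*I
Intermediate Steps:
b = 19 (b = 1 + 18 = 19)
v(N) = 0
√(v(0 + 8*b) - 19795) = √(0 - 19795) = √(-19795) = I*√19795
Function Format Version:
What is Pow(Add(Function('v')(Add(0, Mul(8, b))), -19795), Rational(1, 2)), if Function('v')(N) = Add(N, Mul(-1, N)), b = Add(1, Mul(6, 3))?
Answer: Mul(I, Pow(19795, Rational(1, 2))) ≈ Mul(140.69, I)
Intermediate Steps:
b = 19 (b = Add(1, 18) = 19)
Function('v')(N) = 0
Pow(Add(Function('v')(Add(0, Mul(8, b))), -19795), Rational(1, 2)) = Pow(Add(0, -19795), Rational(1, 2)) = Pow(-19795, Rational(1, 2)) = Mul(I, Pow(19795, Rational(1, 2)))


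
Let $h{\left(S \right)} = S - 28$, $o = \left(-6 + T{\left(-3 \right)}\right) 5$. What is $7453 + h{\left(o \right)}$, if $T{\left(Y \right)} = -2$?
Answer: $7385$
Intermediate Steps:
$o = -40$ ($o = \left(-6 - 2\right) 5 = \left(-8\right) 5 = -40$)
$h{\left(S \right)} = -28 + S$ ($h{\left(S \right)} = S - 28 = -28 + S$)
$7453 + h{\left(o \right)} = 7453 - 68 = 7385$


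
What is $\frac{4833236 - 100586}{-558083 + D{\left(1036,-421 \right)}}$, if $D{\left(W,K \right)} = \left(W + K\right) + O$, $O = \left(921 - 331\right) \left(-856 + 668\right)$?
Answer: $- \frac{788775}{111398} \approx -7.0807$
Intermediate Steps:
$O = -110920$ ($O = 590 \left(-188\right) = -110920$)
$D{\left(W,K \right)} = -110920 + K + W$ ($D{\left(W,K \right)} = \left(W + K\right) - 110920 = \left(K + W\right) - 110920 = -110920 + K + W$)
$\frac{4833236 - 100586}{-558083 + D{\left(1036,-421 \right)}} = \frac{4833236 - 100586}{-558083 - 110305} = \frac{4732650}{-558083 - 110305} = \frac{4732650}{-668388} = 4732650 \left(- \frac{1}{668388}\right) = - \frac{788775}{111398}$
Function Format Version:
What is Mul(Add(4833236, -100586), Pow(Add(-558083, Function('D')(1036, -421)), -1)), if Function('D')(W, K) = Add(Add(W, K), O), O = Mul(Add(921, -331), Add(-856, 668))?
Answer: Rational(-788775, 111398) ≈ -7.0807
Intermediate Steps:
O = -110920 (O = Mul(590, -188) = -110920)
Function('D')(W, K) = Add(-110920, K, W) (Function('D')(W, K) = Add(Add(W, K), -110920) = Add(Add(K, W), -110920) = Add(-110920, K, W))
Mul(Add(4833236, -100586), Pow(Add(-558083, Function('D')(1036, -421)), -1)) = Mul(Add(4833236, -100586), Pow(Add(-558083, Add(-110920, -421, 1036)), -1)) = Mul(4732650, Pow(Add(-558083, -110305), -1)) = Mul(4732650, Pow(-668388, -1)) = Mul(4732650, Rational(-1, 668388)) = Rational(-788775, 111398)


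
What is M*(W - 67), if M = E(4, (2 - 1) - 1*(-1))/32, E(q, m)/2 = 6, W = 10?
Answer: -171/8 ≈ -21.375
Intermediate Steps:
E(q, m) = 12 (E(q, m) = 2*6 = 12)
M = 3/8 (M = 12/32 = 12*(1/32) = 3/8 ≈ 0.37500)
M*(W - 67) = 3*(10 - 67)/8 = (3/8)*(-57) = -171/8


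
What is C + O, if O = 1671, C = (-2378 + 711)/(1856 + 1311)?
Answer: 5290390/3167 ≈ 1670.5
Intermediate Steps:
C = -1667/3167 ≈ -0.52637
C + O = -1667/3167 + 1671 = 5290390/3167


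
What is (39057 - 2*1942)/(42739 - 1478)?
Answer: 35173/41261 ≈ 0.85245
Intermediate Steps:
(39057 - 2*1942)/(42739 - 1478) = (39057 - 3884)/41261 = 35173*(1/41261) = 35173/41261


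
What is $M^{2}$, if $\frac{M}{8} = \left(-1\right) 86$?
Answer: $473344$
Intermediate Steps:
$M = -688$ ($M = 8 \left(\left(-1\right) 86\right) = 8 \left(-86\right) = -688$)
$M^{2} = \left(-688\right)^{2} = 473344$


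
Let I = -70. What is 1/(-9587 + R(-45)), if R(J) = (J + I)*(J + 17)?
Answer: -1/6367 ≈ -0.00015706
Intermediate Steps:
R(J) = (-70 + J)*(17 + J) (R(J) = (J - 70)*(J + 17) = (-70 + J)*(17 + J))
1/(-9587 + R(-45)) = 1/(-9587 + (-1190 + (-45)² - 53*(-45))) = 1/(-9587 + (-1190 + 2025 + 2385)) = 1/(-9587 + 3220) = 1/(-6367) = -1/6367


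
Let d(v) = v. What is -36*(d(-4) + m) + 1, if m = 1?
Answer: 109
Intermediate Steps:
-36*(d(-4) + m) + 1 = -36*(-4 + 1) + 1 = -36*(-3) + 1 = -12*(-9) + 1 = 108 + 1 = 109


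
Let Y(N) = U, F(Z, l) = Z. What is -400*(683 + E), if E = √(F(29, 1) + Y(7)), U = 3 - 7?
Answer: -275200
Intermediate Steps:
U = -4
Y(N) = -4
E = 5 (E = √(29 - 4) = √25 = 5)
-400*(683 + E) = -400*(683 + 5) = -400*688 = -275200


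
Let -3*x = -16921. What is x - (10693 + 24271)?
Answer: -87971/3 ≈ -29324.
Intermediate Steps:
x = 16921/3 (x = -⅓*(-16921) = 16921/3 ≈ 5640.3)
x - (10693 + 24271) = 16921/3 - (10693 + 24271) = 16921/3 - 1*34964 = 16921/3 - 34964 = -87971/3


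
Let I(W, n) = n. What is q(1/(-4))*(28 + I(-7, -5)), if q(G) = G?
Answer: -23/4 ≈ -5.7500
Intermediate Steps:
q(1/(-4))*(28 + I(-7, -5)) = (28 - 5)/(-4) = -1/4*23 = -23/4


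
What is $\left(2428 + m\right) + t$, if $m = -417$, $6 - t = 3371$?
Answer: $-1354$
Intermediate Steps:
$t = -3365$ ($t = 6 - 3371 = -3365$)
$\left(2428 + m\right) + t = \left(2428 - 417\right) - 3365 = 2011 - 3365 = -1354$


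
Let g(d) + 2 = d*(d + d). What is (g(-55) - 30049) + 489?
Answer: -23512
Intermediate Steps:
g(d) = -2 + 2*d² (g(d) = -2 + d*(d + d) = -2 + d*(2*d) = -2 + 2*d²)
(g(-55) - 30049) + 489 = ((-2 + 2*(-55)²) - 30049) + 489 = ((-2 + 2*3025) - 30049) + 489 = ((-2 + 6050) - 30049) + 489 = (6048 - 30049) + 489 = -24001 + 489 = -23512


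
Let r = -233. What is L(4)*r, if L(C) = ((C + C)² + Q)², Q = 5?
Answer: -1109313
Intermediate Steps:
L(C) = (5 + 4*C²)² (L(C) = ((C + C)² + 5)² = ((2*C)² + 5)² = (4*C² + 5)² = (5 + 4*C²)²)
L(4)*r = (5 + 4*4²)²*(-233) = (5 + 4*16)²*(-233) = (5 + 64)²*(-233) = 69²*(-233) = 4761*(-233) = -1109313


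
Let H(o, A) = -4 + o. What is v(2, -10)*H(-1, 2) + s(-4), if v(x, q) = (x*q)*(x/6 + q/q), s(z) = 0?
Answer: 400/3 ≈ 133.33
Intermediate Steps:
v(x, q) = q*x*(1 + x/6) (v(x, q) = (q*x)*(x*(⅙) + 1) = (q*x)*(x/6 + 1) = (q*x)*(1 + x/6) = q*x*(1 + x/6))
v(2, -10)*H(-1, 2) + s(-4) = ((⅙)*(-10)*2*(6 + 2))*(-4 - 1) + 0 = ((⅙)*(-10)*2*8)*(-5) + 0 = -80/3*(-5) + 0 = 400/3 + 0 = 400/3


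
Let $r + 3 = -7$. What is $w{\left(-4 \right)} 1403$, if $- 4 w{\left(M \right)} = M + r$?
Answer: $\frac{9821}{2} \approx 4910.5$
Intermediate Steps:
$r = -10$ ($r = -3 - 7 = -10$)
$w{\left(M \right)} = \frac{5}{2} - \frac{M}{4}$ ($w{\left(M \right)} = - \frac{M - 10}{4} = - \frac{-10 + M}{4} = \frac{5}{2} - \frac{M}{4}$)
$w{\left(-4 \right)} 1403 = \left(\frac{5}{2} - -1\right) 1403 = \left(\frac{5}{2} + 1\right) 1403 = \frac{7}{2} \cdot 1403 = \frac{9821}{2}$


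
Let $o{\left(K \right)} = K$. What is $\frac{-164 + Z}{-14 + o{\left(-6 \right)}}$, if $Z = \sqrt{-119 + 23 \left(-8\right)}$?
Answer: $\frac{41}{5} - \frac{i \sqrt{303}}{20} \approx 8.2 - 0.87035 i$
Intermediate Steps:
$Z = i \sqrt{303}$ ($Z = \sqrt{-119 - 184} = \sqrt{-303} = i \sqrt{303} \approx 17.407 i$)
$\frac{-164 + Z}{-14 + o{\left(-6 \right)}} = \frac{-164 + i \sqrt{303}}{-14 - 6} = \frac{-164 + i \sqrt{303}}{-20} = \left(-164 + i \sqrt{303}\right) \left(- \frac{1}{20}\right) = \frac{41}{5} - \frac{i \sqrt{303}}{20}$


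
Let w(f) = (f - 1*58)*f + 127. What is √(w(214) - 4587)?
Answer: 2*√7231 ≈ 170.07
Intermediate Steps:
w(f) = 127 + f*(-58 + f) (w(f) = (f - 58)*f + 127 = (-58 + f)*f + 127 = f*(-58 + f) + 127 = 127 + f*(-58 + f))
√(w(214) - 4587) = √((127 + 214² - 58*214) - 4587) = √((127 + 45796 - 12412) - 4587) = √(33511 - 4587) = √28924 = 2*√7231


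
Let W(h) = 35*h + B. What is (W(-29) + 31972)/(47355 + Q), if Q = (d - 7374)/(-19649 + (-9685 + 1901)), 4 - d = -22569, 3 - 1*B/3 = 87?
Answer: 842330265/1299074516 ≈ 0.64841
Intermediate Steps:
B = -252 (B = 9 - 3*87 = 9 - 261 = -252)
d = 22573 (d = 4 - 1*(-22569) = 4 + 22569 = 22573)
W(h) = -252 + 35*h (W(h) = 35*h - 252 = -252 + 35*h)
Q = -15199/27433 (Q = (22573 - 7374)/(-19649 + (-9685 + 1901)) = 15199/(-19649 - 7784) = 15199/(-27433) = 15199*(-1/27433) = -15199/27433 ≈ -0.55404)
(W(-29) + 31972)/(47355 + Q) = ((-252 + 35*(-29)) + 31972)/(47355 - 15199/27433) = ((-252 - 1015) + 31972)/(1299074516/27433) = (-1267 + 31972)*(27433/1299074516) = 30705*(27433/1299074516) = 842330265/1299074516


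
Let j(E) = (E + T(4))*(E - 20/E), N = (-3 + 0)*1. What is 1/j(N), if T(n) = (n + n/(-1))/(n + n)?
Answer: -1/11 ≈ -0.090909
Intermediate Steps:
T(n) = 0 (T(n) = (n + n*(-1))/((2*n)) = (n - n)*(1/(2*n)) = 0*(1/(2*n)) = 0)
N = -3 (N = -3*1 = -3)
j(E) = E*(E - 20/E) (j(E) = (E + 0)*(E - 20/E) = E*(E - 20/E))
1/j(N) = 1/(-20 + (-3)²) = 1/(-20 + 9) = 1/(-11) = -1/11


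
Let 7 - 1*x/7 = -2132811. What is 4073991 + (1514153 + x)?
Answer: 20517870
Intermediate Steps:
x = 14929726 (x = 49 - 7*(-2132811) = 49 + 14929677 = 14929726)
4073991 + (1514153 + x) = 4073991 + (1514153 + 14929726) = 4073991 + 16443879 = 20517870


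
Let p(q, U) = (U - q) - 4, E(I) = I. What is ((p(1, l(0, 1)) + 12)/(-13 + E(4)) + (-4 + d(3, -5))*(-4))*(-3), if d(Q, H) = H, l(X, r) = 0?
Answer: -317/3 ≈ -105.67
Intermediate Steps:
p(q, U) = -4 + U - q
((p(1, l(0, 1)) + 12)/(-13 + E(4)) + (-4 + d(3, -5))*(-4))*(-3) = (((-4 + 0 - 1*1) + 12)/(-13 + 4) + (-4 - 5)*(-4))*(-3) = (((-4 + 0 - 1) + 12)/(-9) - 9*(-4))*(-3) = ((-5 + 12)*(-⅑) + 36)*(-3) = (7*(-⅑) + 36)*(-3) = (-7/9 + 36)*(-3) = (317/9)*(-3) = -317/3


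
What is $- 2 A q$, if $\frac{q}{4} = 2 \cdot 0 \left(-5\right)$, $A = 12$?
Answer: $0$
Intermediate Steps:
$q = 0$ ($q = 4 \cdot 2 \cdot 0 \left(-5\right) = 4 \cdot 0 \left(-5\right) = 4 \cdot 0 = 0$)
$- 2 A q = \left(-2\right) 12 \cdot 0 = \left(-24\right) 0 = 0$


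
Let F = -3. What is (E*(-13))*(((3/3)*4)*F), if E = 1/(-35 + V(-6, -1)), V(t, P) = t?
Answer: -156/41 ≈ -3.8049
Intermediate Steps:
E = -1/41 (E = 1/(-35 - 6) = 1/(-41) = -1/41 ≈ -0.024390)
(E*(-13))*(((3/3)*4)*F) = (-1/41*(-13))*(((3/3)*4)*(-3)) = 13*(((3*(⅓))*4)*(-3))/41 = 13*((1*4)*(-3))/41 = 13*(4*(-3))/41 = (13/41)*(-12) = -156/41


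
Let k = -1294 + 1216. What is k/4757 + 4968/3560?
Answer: 2919387/2116865 ≈ 1.3791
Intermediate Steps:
k = -78
k/4757 + 4968/3560 = -78/4757 + 4968/3560 = -78*1/4757 + 4968*(1/3560) = -78/4757 + 621/445 = 2919387/2116865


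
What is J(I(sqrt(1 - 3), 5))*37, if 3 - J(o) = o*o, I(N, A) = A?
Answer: -814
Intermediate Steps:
J(o) = 3 - o**2 (J(o) = 3 - o*o = 3 - o**2)
J(I(sqrt(1 - 3), 5))*37 = (3 - 1*5**2)*37 = (3 - 1*25)*37 = (3 - 25)*37 = -22*37 = -814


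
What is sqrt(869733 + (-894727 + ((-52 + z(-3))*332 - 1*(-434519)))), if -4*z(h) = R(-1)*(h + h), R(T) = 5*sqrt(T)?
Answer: sqrt(392261 + 2490*I) ≈ 626.31 + 1.988*I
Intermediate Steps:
z(h) = -5*I*h/2 (z(h) = -5*sqrt(-1)*(h + h)/4 = -5*I*2*h/4 = -5*I*h/2)
sqrt(869733 + (-894727 + ((-52 + z(-3))*332 - 1*(-434519)))) = sqrt(869733 + (-894727 + ((-52 - 5/2*I*(-3))*332 - 1*(-434519)))) = sqrt(869733 + (-894727 + ((-52 + 15*I/2)*332 + 434519))) = sqrt(869733 + (-894727 + ((-17264 + 2490*I) + 434519))) = sqrt(869733 + (-894727 + (417255 + 2490*I))) = sqrt(869733 + (-477472 + 2490*I)) = sqrt(392261 + 2490*I)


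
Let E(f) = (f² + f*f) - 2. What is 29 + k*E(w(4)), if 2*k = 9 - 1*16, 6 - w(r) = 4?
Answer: 8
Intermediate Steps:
w(r) = 2 (w(r) = 6 - 1*4 = 6 - 4 = 2)
E(f) = -2 + 2*f² (E(f) = (f² + f²) - 2 = 2*f² - 2 = -2 + 2*f²)
k = -7/2 (k = (9 - 1*16)/2 = (9 - 16)/2 = (½)*(-7) = -7/2 ≈ -3.5000)
29 + k*E(w(4)) = 29 - 7*(-2 + 2*2²)/2 = 29 - 7*(-2 + 2*4)/2 = 29 - 7*(-2 + 8)/2 = 29 - 7/2*6 = 29 - 21 = 8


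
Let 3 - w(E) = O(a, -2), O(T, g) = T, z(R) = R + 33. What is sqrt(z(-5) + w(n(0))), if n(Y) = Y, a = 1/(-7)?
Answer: sqrt(1526)/7 ≈ 5.5806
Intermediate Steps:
z(R) = 33 + R
a = -1/7 ≈ -0.14286
w(E) = 22/7 (w(E) = 3 - 1*(-1/7) = 3 + 1/7 = 22/7)
sqrt(z(-5) + w(n(0))) = sqrt((33 - 5) + 22/7) = sqrt(28 + 22/7) = sqrt(218/7) = sqrt(1526)/7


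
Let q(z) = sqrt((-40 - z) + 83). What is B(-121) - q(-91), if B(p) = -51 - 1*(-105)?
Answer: 54 - sqrt(134) ≈ 42.424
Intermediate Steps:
q(z) = sqrt(43 - z)
B(p) = 54 (B(p) = -51 + 105 = 54)
B(-121) - q(-91) = 54 - sqrt(43 - 1*(-91)) = 54 - sqrt(43 + 91) = 54 - sqrt(134)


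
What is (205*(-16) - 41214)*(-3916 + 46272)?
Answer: -1884587864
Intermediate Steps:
(205*(-16) - 41214)*(-3916 + 46272) = (-3280 - 41214)*42356 = -44494*42356 = -1884587864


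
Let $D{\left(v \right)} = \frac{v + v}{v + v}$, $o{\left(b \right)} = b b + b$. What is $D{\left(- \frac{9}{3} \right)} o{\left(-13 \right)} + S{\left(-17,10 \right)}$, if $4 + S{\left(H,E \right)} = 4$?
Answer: $156$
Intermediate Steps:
$S{\left(H,E \right)} = 0$ ($S{\left(H,E \right)} = -4 + 4 = 0$)
$o{\left(b \right)} = b + b^{2}$ ($o{\left(b \right)} = b^{2} + b = b + b^{2}$)
$D{\left(v \right)} = 1$ ($D{\left(v \right)} = \frac{2 v}{2 v} = 2 v \frac{1}{2 v} = 1$)
$D{\left(- \frac{9}{3} \right)} o{\left(-13 \right)} + S{\left(-17,10 \right)} = 1 \left(- 13 \left(1 - 13\right)\right) + 0 = 1 \left(\left(-13\right) \left(-12\right)\right) + 0 = 1 \cdot 156 + 0 = 156 + 0 = 156$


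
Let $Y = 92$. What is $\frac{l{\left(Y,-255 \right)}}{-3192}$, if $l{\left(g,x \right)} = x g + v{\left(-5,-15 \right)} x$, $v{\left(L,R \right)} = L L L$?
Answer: $- \frac{2805}{1064} \approx -2.6363$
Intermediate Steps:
$v{\left(L,R \right)} = L^{3}$ ($v{\left(L,R \right)} = L^{2} L = L^{3}$)
$l{\left(g,x \right)} = - 125 x + g x$ ($l{\left(g,x \right)} = x g + \left(-5\right)^{3} x = g x - 125 x = - 125 x + g x$)
$\frac{l{\left(Y,-255 \right)}}{-3192} = \frac{\left(-255\right) \left(-125 + 92\right)}{-3192} = \left(-255\right) \left(-33\right) \left(- \frac{1}{3192}\right) = 8415 \left(- \frac{1}{3192}\right) = - \frac{2805}{1064}$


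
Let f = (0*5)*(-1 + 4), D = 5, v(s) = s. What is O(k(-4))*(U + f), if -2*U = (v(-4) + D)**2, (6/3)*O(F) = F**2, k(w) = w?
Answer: -4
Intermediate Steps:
f = 0 (f = 0*3 = 0)
O(F) = F**2/2
U = -1/2 (U = -(-4 + 5)**2/2 = -1/2*1**2 = -1/2*1 = -1/2 ≈ -0.50000)
O(k(-4))*(U + f) = ((1/2)*(-4)**2)*(-1/2 + 0) = ((1/2)*16)*(-1/2) = 8*(-1/2) = -4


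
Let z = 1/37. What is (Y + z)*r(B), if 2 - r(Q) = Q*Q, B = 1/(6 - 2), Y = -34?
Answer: -38967/592 ≈ -65.823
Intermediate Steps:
B = ¼ (B = 1/4 = ¼ ≈ 0.25000)
z = 1/37 ≈ 0.027027
r(Q) = 2 - Q² (r(Q) = 2 - Q*Q = 2 - Q²)
(Y + z)*r(B) = (-34 + 1/37)*(2 - (¼)²) = -1257*(2 - 1*1/16)/37 = -1257*(2 - 1/16)/37 = -1257/37*31/16 = -38967/592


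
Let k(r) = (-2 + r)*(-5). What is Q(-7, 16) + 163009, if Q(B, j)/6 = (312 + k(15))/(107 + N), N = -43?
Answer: 5217029/32 ≈ 1.6303e+5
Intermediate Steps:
k(r) = 10 - 5*r
Q(B, j) = 741/32 (Q(B, j) = 6*((312 + (10 - 5*15))/(107 - 43)) = 6*((312 + (10 - 75))/64) = 6*((312 - 65)*(1/64)) = 6*(247*(1/64)) = 6*(247/64) = 741/32)
Q(-7, 16) + 163009 = 741/32 + 163009 = 5217029/32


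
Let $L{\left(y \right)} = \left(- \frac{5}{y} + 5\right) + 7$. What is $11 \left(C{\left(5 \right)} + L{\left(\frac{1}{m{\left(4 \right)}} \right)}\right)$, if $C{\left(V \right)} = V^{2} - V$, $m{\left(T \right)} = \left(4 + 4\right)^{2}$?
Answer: $-3168$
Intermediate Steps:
$m{\left(T \right)} = 64$ ($m{\left(T \right)} = 8^{2} = 64$)
$L{\left(y \right)} = 12 - \frac{5}{y}$ ($L{\left(y \right)} = \left(5 - \frac{5}{y}\right) + 7 = 12 - \frac{5}{y}$)
$11 \left(C{\left(5 \right)} + L{\left(\frac{1}{m{\left(4 \right)}} \right)}\right) = 11 \left(5 \left(-1 + 5\right) + \left(12 - \frac{5}{\frac{1}{64}}\right)\right) = 11 \left(5 \cdot 4 + \left(12 - 5 \frac{1}{\frac{1}{64}}\right)\right) = 11 \left(20 + \left(12 - 320\right)\right) = 11 \left(20 - 308\right) = 11 \left(-288\right) = -3168$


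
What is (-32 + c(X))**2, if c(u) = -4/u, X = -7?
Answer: 48400/49 ≈ 987.75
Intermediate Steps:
(-32 + c(X))**2 = (-32 - 4/(-7))**2 = (-32 - 4*(-1/7))**2 = (-32 + 4/7)**2 = (-220/7)**2 = 48400/49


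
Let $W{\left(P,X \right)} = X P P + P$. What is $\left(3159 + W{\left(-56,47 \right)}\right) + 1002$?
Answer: $151497$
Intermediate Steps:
$W{\left(P,X \right)} = P + X P^{2}$ ($W{\left(P,X \right)} = P X P + P = X P^{2} + P = P + X P^{2}$)
$\left(3159 + W{\left(-56,47 \right)}\right) + 1002 = \left(3159 - 56 \left(1 - 2632\right)\right) + 1002 = \left(3159 - -147336\right) + 1002 = \left(3159 + 147336\right) + 1002 = 150495 + 1002 = 151497$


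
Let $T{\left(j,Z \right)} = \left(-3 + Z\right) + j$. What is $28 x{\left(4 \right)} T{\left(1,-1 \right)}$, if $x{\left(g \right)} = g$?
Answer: $-336$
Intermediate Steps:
$T{\left(j,Z \right)} = -3 + Z + j$
$28 x{\left(4 \right)} T{\left(1,-1 \right)} = 28 \cdot 4 \left(-3 - 1 + 1\right) = 112 \left(-3\right) = -336$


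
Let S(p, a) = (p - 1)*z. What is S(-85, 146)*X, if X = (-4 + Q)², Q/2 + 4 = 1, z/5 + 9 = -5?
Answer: 602000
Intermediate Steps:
z = -70 (z = -45 + 5*(-5) = -45 - 25 = -70)
Q = -6 (Q = -8 + 2*1 = -8 + 2 = -6)
S(p, a) = 70 - 70*p (S(p, a) = (p - 1)*(-70) = (-1 + p)*(-70) = 70 - 70*p)
X = 100 (X = (-4 - 6)² = (-10)² = 100)
S(-85, 146)*X = (70 - 70*(-85))*100 = (70 + 5950)*100 = 6020*100 = 602000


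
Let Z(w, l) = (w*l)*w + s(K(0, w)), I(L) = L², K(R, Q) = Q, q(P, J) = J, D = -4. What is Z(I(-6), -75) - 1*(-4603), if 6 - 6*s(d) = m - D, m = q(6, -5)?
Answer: -555575/6 ≈ -92596.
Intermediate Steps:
m = -5
s(d) = 7/6 (s(d) = 1 - (-5 - 1*(-4))/6 = 1 - (-5 + 4)/6 = 1 - ⅙*(-1) = 1 + ⅙ = 7/6)
Z(w, l) = 7/6 + l*w² (Z(w, l) = (w*l)*w + 7/6 = (l*w)*w + 7/6 = l*w² + 7/6 = 7/6 + l*w²)
Z(I(-6), -75) - 1*(-4603) = (7/6 - 75*((-6)²)²) - 1*(-4603) = (7/6 - 75*36²) + 4603 = (7/6 - 75*1296) + 4603 = (7/6 - 97200) + 4603 = -583193/6 + 4603 = -555575/6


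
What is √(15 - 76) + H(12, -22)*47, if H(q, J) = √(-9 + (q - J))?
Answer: 235 + I*√61 ≈ 235.0 + 7.8102*I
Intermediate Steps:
H(q, J) = √(-9 + q - J)
√(15 - 76) + H(12, -22)*47 = √(15 - 76) + √(-9 + 12 - 1*(-22))*47 = √(-61) + √(-9 + 12 + 22)*47 = I*√61 + √25*47 = I*√61 + 5*47 = I*√61 + 235 = 235 + I*√61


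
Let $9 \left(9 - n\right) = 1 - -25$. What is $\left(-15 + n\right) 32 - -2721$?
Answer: $\frac{21929}{9} \approx 2436.6$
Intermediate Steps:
$n = \frac{55}{9}$ ($n = 9 - \frac{1 - -25}{9} = 9 - \frac{1 + 25}{9} = 9 - \frac{26}{9} = \frac{55}{9} \approx 6.1111$)
$\left(-15 + n\right) 32 - -2721 = \left(-15 + \frac{55}{9}\right) 32 - -2721 = \left(- \frac{80}{9}\right) 32 + 2721 = - \frac{2560}{9} + 2721 = \frac{21929}{9}$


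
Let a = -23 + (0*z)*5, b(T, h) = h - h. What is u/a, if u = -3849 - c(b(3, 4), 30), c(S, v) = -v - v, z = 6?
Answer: 3789/23 ≈ 164.74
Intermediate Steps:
b(T, h) = 0
c(S, v) = -2*v
a = -23 (a = -23 + (0*6)*5 = -23 + 0*5 = -23 + 0 = -23)
u = -3789 (u = -3849 - (-2)*30 = -3849 - 1*(-60) = -3849 + 60 = -3789)
u/a = -3789/(-23) = -3789*(-1/23) = 3789/23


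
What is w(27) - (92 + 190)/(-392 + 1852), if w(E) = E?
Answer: 19569/730 ≈ 26.807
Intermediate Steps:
w(27) - (92 + 190)/(-392 + 1852) = 27 - (92 + 190)/(-392 + 1852) = 27 - 282/1460 = 27 - 1*141/730 = 27 - 141/730 = 19569/730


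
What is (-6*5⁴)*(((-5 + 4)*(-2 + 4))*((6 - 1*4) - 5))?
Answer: -22500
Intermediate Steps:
(-6*5⁴)*(((-5 + 4)*(-2 + 4))*((6 - 1*4) - 5)) = (-6*625)*((-1*2)*((6 - 4) - 5)) = -(-7500)*(2 - 5) = -(-7500)*(-3) = -3750*6 = -22500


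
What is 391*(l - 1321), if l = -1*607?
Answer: -753848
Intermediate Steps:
l = -607
391*(l - 1321) = 391*(-607 - 1321) = 391*(-1928) = -753848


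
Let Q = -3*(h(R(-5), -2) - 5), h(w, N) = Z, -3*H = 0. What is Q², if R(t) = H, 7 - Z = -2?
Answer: 144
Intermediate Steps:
H = 0 (H = -⅓*0 = 0)
Z = 9 (Z = 7 - 1*(-2) = 7 + 2 = 9)
R(t) = 0
h(w, N) = 9
Q = -12 (Q = -3*(9 - 5) = -3*4 = -12)
Q² = (-12)² = 144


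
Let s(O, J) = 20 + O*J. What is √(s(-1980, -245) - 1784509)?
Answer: I*√1299389 ≈ 1139.9*I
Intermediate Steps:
s(O, J) = 20 + J*O
√(s(-1980, -245) - 1784509) = √((20 - 245*(-1980)) - 1784509) = √((20 + 485100) - 1784509) = √(485120 - 1784509) = √(-1299389) = I*√1299389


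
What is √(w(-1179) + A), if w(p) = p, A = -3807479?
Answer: I*√3808658 ≈ 1951.6*I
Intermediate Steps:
√(w(-1179) + A) = √(-1179 - 3807479) = √(-3808658) = I*√3808658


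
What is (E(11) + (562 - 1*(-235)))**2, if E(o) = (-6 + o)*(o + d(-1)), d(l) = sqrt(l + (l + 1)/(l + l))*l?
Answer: 725879 - 8520*I ≈ 7.2588e+5 - 8520.0*I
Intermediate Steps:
d(l) = l*sqrt(l + (1 + l)/(2*l)) (d(l) = sqrt(l + (1 + l)/((2*l)))*l = sqrt(l + (1 + l)*(1/(2*l)))*l = sqrt(l + (1 + l)/(2*l))*l = l*sqrt(l + (1 + l)/(2*l)))
E(o) = (-6 + o)*(o - I) (E(o) = (-6 + o)*(o + (1/2)*(-1)*sqrt(2 + 2/(-1) + 4*(-1))) = (-6 + o)*(o + (1/2)*(-1)*sqrt(2 + 2*(-1) - 4)) = (-6 + o)*(o + (1/2)*(-1)*sqrt(2 - 2 - 4)) = (-6 + o)*(o + (1/2)*(-1)*sqrt(-4)) = (-6 + o)*(o + (1/2)*(-1)*(2*I)) = (-6 + o)*(o - I))
(E(11) + (562 - 1*(-235)))**2 = ((11**2 - 6*11 + 6*I - 1*I*11) + (562 - 1*(-235)))**2 = ((121 - 66 + 6*I - 11*I) + (562 + 235))**2 = ((55 - 5*I) + 797)**2 = (852 - 5*I)**2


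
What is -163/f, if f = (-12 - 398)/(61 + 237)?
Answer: 24287/205 ≈ 118.47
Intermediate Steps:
f = -205/149 (f = -410/298 = -410*1/298 = -205/149 ≈ -1.3758)
-163/f = -163/(-205/149) = -163*(-149/205) = 24287/205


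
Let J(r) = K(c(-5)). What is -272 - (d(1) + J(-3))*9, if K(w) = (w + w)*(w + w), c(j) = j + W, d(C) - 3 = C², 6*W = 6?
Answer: -884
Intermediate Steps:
W = 1 (W = (⅙)*6 = 1)
d(C) = 3 + C²
c(j) = 1 + j (c(j) = j + 1 = 1 + j)
K(w) = 4*w² (K(w) = (2*w)*(2*w) = 4*w²)
J(r) = 64 (J(r) = 4*(1 - 5)² = 4*(-4)² = 4*16 = 64)
-272 - (d(1) + J(-3))*9 = -272 - ((3 + 1²) + 64)*9 = -272 - ((3 + 1) + 64)*9 = -272 - (4 + 64)*9 = -272 - 68*9 = -272 - 1*612 = -272 - 612 = -884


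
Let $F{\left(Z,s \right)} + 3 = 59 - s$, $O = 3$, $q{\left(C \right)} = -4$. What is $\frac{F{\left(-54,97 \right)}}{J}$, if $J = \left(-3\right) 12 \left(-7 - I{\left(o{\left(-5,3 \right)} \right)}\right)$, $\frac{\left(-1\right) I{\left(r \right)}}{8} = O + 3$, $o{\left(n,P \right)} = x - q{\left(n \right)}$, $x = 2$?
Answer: $\frac{1}{36} \approx 0.027778$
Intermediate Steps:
$o{\left(n,P \right)} = 6$ ($o{\left(n,P \right)} = 2 - -4 = 2 + 4 = 6$)
$I{\left(r \right)} = -48$ ($I{\left(r \right)} = - 8 \left(3 + 3\right) = \left(-8\right) 6 = -48$)
$F{\left(Z,s \right)} = 56 - s$ ($F{\left(Z,s \right)} = -3 - \left(-59 + s\right) = 56 - s$)
$J = -1476$ ($J = \left(-3\right) 12 \left(-7 - -48\right) = - 36 \left(-7 + 48\right) = \left(-36\right) 41 = -1476$)
$\frac{F{\left(-54,97 \right)}}{J} = \frac{56 - 97}{-1476} = \left(56 - 97\right) \left(- \frac{1}{1476}\right) = \left(-41\right) \left(- \frac{1}{1476}\right) = \frac{1}{36}$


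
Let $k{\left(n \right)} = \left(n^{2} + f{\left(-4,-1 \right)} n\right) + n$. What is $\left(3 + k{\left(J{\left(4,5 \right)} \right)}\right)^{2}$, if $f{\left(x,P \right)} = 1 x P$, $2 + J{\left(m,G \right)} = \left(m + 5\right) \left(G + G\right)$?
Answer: $67026969$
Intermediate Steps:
$J{\left(m,G \right)} = -2 + 2 G \left(5 + m\right)$ ($J{\left(m,G \right)} = -2 + \left(m + 5\right) \left(G + G\right) = -2 + \left(5 + m\right) 2 G = -2 + 2 G \left(5 + m\right)$)
$f{\left(x,P \right)} = P x$ ($f{\left(x,P \right)} = x P = P x$)
$k{\left(n \right)} = n^{2} + 5 n$ ($k{\left(n \right)} = \left(n^{2} + \left(-1\right) \left(-4\right) n\right) + n = \left(n^{2} + 4 n\right) + n = n^{2} + 5 n$)
$\left(3 + k{\left(J{\left(4,5 \right)} \right)}\right)^{2} = \left(3 + \left(-2 + 10 \cdot 5 + 2 \cdot 5 \cdot 4\right) \left(5 + \left(-2 + 10 \cdot 5 + 2 \cdot 5 \cdot 4\right)\right)\right)^{2} = \left(3 + \left(-2 + 50 + 40\right) \left(5 + \left(-2 + 50 + 40\right)\right)\right)^{2} = \left(3 + 88 \left(5 + 88\right)\right)^{2} = \left(3 + 88 \cdot 93\right)^{2} = \left(3 + 8184\right)^{2} = 8187^{2} = 67026969$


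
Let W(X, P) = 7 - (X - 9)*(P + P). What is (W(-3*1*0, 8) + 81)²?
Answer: 53824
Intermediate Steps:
W(X, P) = 7 - 2*P*(-9 + X) (W(X, P) = 7 - (-9 + X)*2*P = 7 - 2*P*(-9 + X))
(W(-3*1*0, 8) + 81)² = ((7 + 18*8 - 2*8*-3*1*0) + 81)² = ((7 + 144 - 2*8*(-3*0)) + 81)² = ((7 + 144 - 2*8*0) + 81)² = ((7 + 144 + 0) + 81)² = (151 + 81)² = 232² = 53824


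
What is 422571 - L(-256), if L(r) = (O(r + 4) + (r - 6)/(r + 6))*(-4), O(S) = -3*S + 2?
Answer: 53200899/125 ≈ 4.2561e+5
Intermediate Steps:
O(S) = 2 - 3*S
L(r) = 40 + 12*r - 4*(-6 + r)/(6 + r) (L(r) = ((2 - 3*(r + 4)) + (r - 6)/(r + 6))*(-4) = ((2 - 3*(4 + r)) + (-6 + r)/(6 + r))*(-4) = ((2 + (-12 - 3*r)) + (-6 + r)/(6 + r))*(-4) = ((-10 - 3*r) + (-6 + r)/(6 + r))*(-4) = (-10 - 3*r + (-6 + r)/(6 + r))*(-4) = 40 + 12*r - 4*(-6 + r)/(6 + r))
422571 - L(-256) = 422571 - 12*(22 + (-256)**2 + 9*(-256))/(6 - 256) = 422571 - 12*(22 + 65536 - 2304)/(-250) = 422571 - 12*(-1)*63254/250 = 422571 - 1*(-379524/125) = 422571 + 379524/125 = 53200899/125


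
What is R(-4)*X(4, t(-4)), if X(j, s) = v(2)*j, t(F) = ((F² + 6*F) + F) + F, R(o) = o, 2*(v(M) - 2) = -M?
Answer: -16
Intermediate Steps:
v(M) = 2 - M/2 (v(M) = 2 + (-M)/2 = 2 - M/2)
t(F) = F² + 8*F (t(F) = (F² + 7*F) + F = F² + 8*F)
X(j, s) = j (X(j, s) = (2 - ½*2)*j = (2 - 1)*j = 1*j = j)
R(-4)*X(4, t(-4)) = -4*4 = -16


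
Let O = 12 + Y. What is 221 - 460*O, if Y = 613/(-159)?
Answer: -560561/159 ≈ -3525.5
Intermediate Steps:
Y = -613/159 (Y = 613*(-1/159) = -613/159 ≈ -3.8553)
O = 1295/159 (O = 12 - 613/159 = 1295/159 ≈ 8.1447)
221 - 460*O = 221 - 460*1295/159 = 221 - 595700/159 = -560561/159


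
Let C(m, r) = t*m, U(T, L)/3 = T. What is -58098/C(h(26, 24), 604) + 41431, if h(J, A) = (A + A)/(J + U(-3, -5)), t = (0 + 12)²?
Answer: 47563901/1152 ≈ 41288.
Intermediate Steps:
U(T, L) = 3*T
t = 144 (t = 12² = 144)
h(J, A) = 2*A/(-9 + J) (h(J, A) = (A + A)/(J + 3*(-3)) = (2*A)/(J - 9) = (2*A)/(-9 + J) = 2*A/(-9 + J))
C(m, r) = 144*m
-58098/C(h(26, 24), 604) + 41431 = -58098/(144*(2*24/(-9 + 26))) + 41431 = -58098/(144*(2*24/17)) + 41431 = -58098/(144*(2*24*(1/17))) + 41431 = -58098/(144*(48/17)) + 41431 = -58098/6912/17 + 41431 = -58098*17/6912 + 41431 = -164611/1152 + 41431 = 47563901/1152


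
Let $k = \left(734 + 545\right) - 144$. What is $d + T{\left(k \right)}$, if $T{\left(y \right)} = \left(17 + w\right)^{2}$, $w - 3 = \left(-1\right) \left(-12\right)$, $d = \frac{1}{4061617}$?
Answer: $\frac{4159095809}{4061617} \approx 1024.0$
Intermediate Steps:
$d = \frac{1}{4061617} \approx 2.4621 \cdot 10^{-7}$
$w = 15$ ($w = 3 - -12 = 3 + 12 = 15$)
$k = 1135$ ($k = 1279 - 144 = 1135$)
$T{\left(y \right)} = 1024$ ($T{\left(y \right)} = \left(17 + 15\right)^{2} = 32^{2} = 1024$)
$d + T{\left(k \right)} = \frac{1}{4061617} + 1024 = \frac{4159095809}{4061617}$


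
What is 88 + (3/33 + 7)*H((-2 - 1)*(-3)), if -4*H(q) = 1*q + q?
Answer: 617/11 ≈ 56.091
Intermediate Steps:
H(q) = -q/2 (H(q) = -(1*q + q)/4 = -(q + q)/4 = -q/2)
88 + (3/33 + 7)*H((-2 - 1)*(-3)) = 88 + (3/33 + 7)*(-(-2 - 1)*(-3)/2) = 88 + (3*(1/33) + 7)*(-(-3)*(-3)/2) = 88 + (1/11 + 7)*(-1/2*9) = 88 + (78/11)*(-9/2) = 88 - 351/11 = 617/11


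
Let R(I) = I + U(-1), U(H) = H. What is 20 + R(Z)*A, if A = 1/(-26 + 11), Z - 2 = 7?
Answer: 292/15 ≈ 19.467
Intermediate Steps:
Z = 9 (Z = 2 + 7 = 9)
R(I) = -1 + I (R(I) = I - 1 = -1 + I)
A = -1/15 (A = 1/(-15) = -1/15 ≈ -0.066667)
20 + R(Z)*A = 20 + (-1 + 9)*(-1/15) = 20 + 8*(-1/15) = 20 - 8/15 = 292/15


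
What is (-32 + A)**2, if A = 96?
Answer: 4096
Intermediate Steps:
(-32 + A)**2 = (-32 + 96)**2 = 64**2 = 4096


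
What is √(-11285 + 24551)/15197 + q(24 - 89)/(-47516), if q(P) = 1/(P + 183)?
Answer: -1/5606888 + 3*√1474/15197 ≈ 0.0075788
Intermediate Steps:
q(P) = 1/(183 + P)
√(-11285 + 24551)/15197 + q(24 - 89)/(-47516) = √(-11285 + 24551)/15197 + 1/((183 + (24 - 89))*(-47516)) = √13266*(1/15197) - 1/47516/(183 - 65) = (3*√1474)*(1/15197) - 1/47516/118 = 3*√1474/15197 + (1/118)*(-1/47516) = 3*√1474/15197 - 1/5606888 = -1/5606888 + 3*√1474/15197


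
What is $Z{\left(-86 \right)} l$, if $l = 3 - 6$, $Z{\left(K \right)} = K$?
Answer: $258$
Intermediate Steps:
$l = -3$ ($l = 3 - 6 = -3$)
$Z{\left(-86 \right)} l = \left(-86\right) \left(-3\right) = 258$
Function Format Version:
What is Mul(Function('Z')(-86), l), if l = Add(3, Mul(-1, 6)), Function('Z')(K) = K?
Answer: 258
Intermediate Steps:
l = -3 (l = Add(3, -6) = -3)
Mul(Function('Z')(-86), l) = Mul(-86, -3) = 258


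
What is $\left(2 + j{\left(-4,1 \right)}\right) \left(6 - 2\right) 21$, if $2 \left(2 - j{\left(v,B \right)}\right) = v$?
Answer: $504$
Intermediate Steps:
$j{\left(v,B \right)} = 2 - \frac{v}{2}$
$\left(2 + j{\left(-4,1 \right)}\right) \left(6 - 2\right) 21 = \left(2 + \left(2 - -2\right)\right) \left(6 - 2\right) 21 = \left(2 + \left(2 + 2\right)\right) 4 \cdot 21 = \left(2 + 4\right) 4 \cdot 21 = 6 \cdot 4 \cdot 21 = 24 \cdot 21 = 504$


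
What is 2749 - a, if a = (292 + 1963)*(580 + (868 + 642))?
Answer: -4710201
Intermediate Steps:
a = 4712950 (a = 2255*(580 + 1510) = 2255*2090 = 4712950)
2749 - a = 2749 - 1*4712950 = 2749 - 4712950 = -4710201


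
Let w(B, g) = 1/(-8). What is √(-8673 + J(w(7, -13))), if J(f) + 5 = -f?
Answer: I*√138846/4 ≈ 93.155*I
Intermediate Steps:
w(B, g) = -⅛
J(f) = -5 - f
√(-8673 + J(w(7, -13))) = √(-8673 + (-5 - 1*(-⅛))) = √(-8673 + (-5 + ⅛)) = √(-8673 - 39/8) = √(-69423/8) = I*√138846/4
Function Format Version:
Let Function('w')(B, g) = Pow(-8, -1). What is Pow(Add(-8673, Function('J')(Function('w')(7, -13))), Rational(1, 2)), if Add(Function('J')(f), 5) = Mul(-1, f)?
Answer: Mul(Rational(1, 4), I, Pow(138846, Rational(1, 2))) ≈ Mul(93.155, I)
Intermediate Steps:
Function('w')(B, g) = Rational(-1, 8)
Function('J')(f) = Add(-5, Mul(-1, f))
Pow(Add(-8673, Function('J')(Function('w')(7, -13))), Rational(1, 2)) = Pow(Add(-8673, Add(-5, Mul(-1, Rational(-1, 8)))), Rational(1, 2)) = Pow(Add(-8673, Add(-5, Rational(1, 8))), Rational(1, 2)) = Pow(Add(-8673, Rational(-39, 8)), Rational(1, 2)) = Pow(Rational(-69423, 8), Rational(1, 2)) = Mul(Rational(1, 4), I, Pow(138846, Rational(1, 2)))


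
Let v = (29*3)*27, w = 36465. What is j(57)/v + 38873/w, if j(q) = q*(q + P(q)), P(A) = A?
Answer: 12157861/3172455 ≈ 3.8323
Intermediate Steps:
j(q) = 2*q**2 (j(q) = q*(q + q) = q*(2*q) = 2*q**2)
v = 2349 (v = 87*27 = 2349)
j(57)/v + 38873/w = (2*57**2)/2349 + 38873/36465 = (2*3249)*(1/2349) + 38873*(1/36465) = 6498*(1/2349) + 38873/36465 = 722/261 + 38873/36465 = 12157861/3172455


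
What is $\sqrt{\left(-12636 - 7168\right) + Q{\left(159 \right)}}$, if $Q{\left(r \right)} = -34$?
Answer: $i \sqrt{19838} \approx 140.85 i$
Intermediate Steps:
$\sqrt{\left(-12636 - 7168\right) + Q{\left(159 \right)}} = \sqrt{\left(-12636 - 7168\right) - 34} = \sqrt{-19804 - 34} = \sqrt{-19838} = i \sqrt{19838}$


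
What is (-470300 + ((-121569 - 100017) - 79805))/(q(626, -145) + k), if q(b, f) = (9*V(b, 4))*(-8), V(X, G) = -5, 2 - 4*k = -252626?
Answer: -771691/63517 ≈ -12.149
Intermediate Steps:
k = 63157 (k = 1/2 - 1/4*(-252626) = 1/2 + 126313/2 = 63157)
q(b, f) = 360 (q(b, f) = (9*(-5))*(-8) = -45*(-8) = 360)
(-470300 + ((-121569 - 100017) - 79805))/(q(626, -145) + k) = (-470300 + ((-121569 - 100017) - 79805))/(360 + 63157) = (-470300 + (-221586 - 79805))/63517 = (-470300 - 301391)*(1/63517) = -771691*1/63517 = -771691/63517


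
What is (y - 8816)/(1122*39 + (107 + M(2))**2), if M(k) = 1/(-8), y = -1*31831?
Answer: -867136/1177179 ≈ -0.73662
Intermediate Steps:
y = -31831
M(k) = -1/8
(y - 8816)/(1122*39 + (107 + M(2))**2) = (-31831 - 8816)/(1122*39 + (107 - 1/8)**2) = -40647/(43758 + (855/8)**2) = -40647/(43758 + 731025/64) = -40647/3531537/64 = -40647*64/3531537 = -867136/1177179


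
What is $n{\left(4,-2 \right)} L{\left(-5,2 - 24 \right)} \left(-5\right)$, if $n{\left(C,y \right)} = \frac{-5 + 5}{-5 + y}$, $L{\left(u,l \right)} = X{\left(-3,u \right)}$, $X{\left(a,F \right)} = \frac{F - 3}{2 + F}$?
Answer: $0$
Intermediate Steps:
$X{\left(a,F \right)} = \frac{-3 + F}{2 + F}$
$L{\left(u,l \right)} = \frac{-3 + u}{2 + u}$
$n{\left(C,y \right)} = 0$ ($n{\left(C,y \right)} = \frac{0}{-5 + y} = 0$)
$n{\left(4,-2 \right)} L{\left(-5,2 - 24 \right)} \left(-5\right) = 0 \frac{-3 - 5}{2 - 5} \left(-5\right) = 0 \frac{1}{-3} \left(-8\right) \left(-5\right) = 0 \left(\left(- \frac{1}{3}\right) \left(-8\right)\right) \left(-5\right) = 0 \cdot \frac{8}{3} \left(-5\right) = 0 \left(-5\right) = 0$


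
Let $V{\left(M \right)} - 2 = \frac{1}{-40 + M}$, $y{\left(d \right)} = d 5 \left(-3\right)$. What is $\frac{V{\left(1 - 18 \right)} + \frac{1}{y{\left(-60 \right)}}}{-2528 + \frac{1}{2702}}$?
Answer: $- \frac{45824569}{58402100250} \approx -0.00078464$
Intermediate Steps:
$y{\left(d \right)} = - 15 d$ ($y{\left(d \right)} = 5 d \left(-3\right) = - 15 d$)
$V{\left(M \right)} = 2 + \frac{1}{-40 + M}$
$\frac{V{\left(1 - 18 \right)} + \frac{1}{y{\left(-60 \right)}}}{-2528 + \frac{1}{2702}} = \frac{\frac{-79 + 2 \left(1 - 18\right)}{-40 + \left(1 - 18\right)} + \frac{1}{\left(-15\right) \left(-60\right)}}{-2528 + \frac{1}{2702}} = \frac{\frac{-79 + 2 \left(-17\right)}{-40 - 17} + \frac{1}{900}}{-2528 + \frac{1}{2702}} = \frac{\frac{-79 - 34}{-57} + \frac{1}{900}}{- \frac{6830655}{2702}} = \left(\left(- \frac{1}{57}\right) \left(-113\right) + \frac{1}{900}\right) \left(- \frac{2702}{6830655}\right) = \left(\frac{113}{57} + \frac{1}{900}\right) \left(- \frac{2702}{6830655}\right) = \frac{33919}{17100} \left(- \frac{2702}{6830655}\right) = - \frac{45824569}{58402100250}$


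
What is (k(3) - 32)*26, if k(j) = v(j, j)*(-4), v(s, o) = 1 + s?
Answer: -1248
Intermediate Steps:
k(j) = -4 - 4*j (k(j) = (1 + j)*(-4) = -4 - 4*j)
(k(3) - 32)*26 = ((-4 - 4*3) - 32)*26 = ((-4 - 12) - 32)*26 = (-16 - 32)*26 = -48*26 = -1248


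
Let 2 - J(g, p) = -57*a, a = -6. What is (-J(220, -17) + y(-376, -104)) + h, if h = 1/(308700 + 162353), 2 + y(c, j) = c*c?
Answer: 66754804843/471053 ≈ 1.4171e+5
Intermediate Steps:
y(c, j) = -2 + c² (y(c, j) = -2 + c*c = -2 + c²)
J(g, p) = -340 (J(g, p) = 2 - (-57)*(-6) = 2 - 1*342 = 2 - 342 = -340)
h = 1/471053 ≈ 2.1229e-6
(-J(220, -17) + y(-376, -104)) + h = (-1*(-340) + (-2 + (-376)²)) + 1/471053 = (340 + (-2 + 141376)) + 1/471053 = (340 + 141374) + 1/471053 = 141714 + 1/471053 = 66754804843/471053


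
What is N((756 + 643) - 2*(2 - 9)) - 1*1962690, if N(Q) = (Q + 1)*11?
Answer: -1947136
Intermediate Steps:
N(Q) = 11 + 11*Q (N(Q) = (1 + Q)*11 = 11 + 11*Q)
N((756 + 643) - 2*(2 - 9)) - 1*1962690 = (11 + 11*((756 + 643) - 2*(2 - 9))) - 1*1962690 = (11 + 11*(1399 - 2*(-7))) - 1962690 = (11 + 11*(1399 + 14)) - 1962690 = (11 + 11*1413) - 1962690 = (11 + 15543) - 1962690 = 15554 - 1962690 = -1947136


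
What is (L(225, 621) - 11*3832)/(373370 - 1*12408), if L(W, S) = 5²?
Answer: -42127/360962 ≈ -0.11671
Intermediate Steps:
L(W, S) = 25
(L(225, 621) - 11*3832)/(373370 - 1*12408) = (25 - 11*3832)/(373370 - 1*12408) = (25 - 42152)/(373370 - 12408) = -42127/360962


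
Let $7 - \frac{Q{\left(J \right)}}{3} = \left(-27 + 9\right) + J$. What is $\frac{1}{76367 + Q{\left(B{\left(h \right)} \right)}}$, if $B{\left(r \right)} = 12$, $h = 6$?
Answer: $\frac{1}{76406} \approx 1.3088 \cdot 10^{-5}$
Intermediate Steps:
$Q{\left(J \right)} = 75 - 3 J$ ($Q{\left(J \right)} = 21 - 3 \left(\left(-27 + 9\right) + J\right) = 21 - 3 \left(-18 + J\right) = 21 - \left(-54 + 3 J\right) = 75 - 3 J$)
$\frac{1}{76367 + Q{\left(B{\left(h \right)} \right)}} = \frac{1}{76367 + \left(75 - 36\right)} = \frac{1}{76367 + 39} = \frac{1}{76406}$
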